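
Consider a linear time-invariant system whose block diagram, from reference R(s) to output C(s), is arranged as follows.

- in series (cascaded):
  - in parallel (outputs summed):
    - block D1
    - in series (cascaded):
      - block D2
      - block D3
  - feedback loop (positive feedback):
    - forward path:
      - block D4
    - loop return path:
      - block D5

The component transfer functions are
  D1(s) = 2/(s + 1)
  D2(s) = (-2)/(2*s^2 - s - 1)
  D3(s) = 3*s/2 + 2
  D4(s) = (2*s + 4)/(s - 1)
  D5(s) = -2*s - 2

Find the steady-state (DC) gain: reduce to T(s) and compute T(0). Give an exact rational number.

Reducing step by step:

1. cascade D2, D3: (-3*s - 4)/(2*s^2 - s - 1)
2. reduce the parallel group D1, (D2*D3): (s^2 - 9*s - 6)/(2*s^3 + s^2 - 2*s - 1)
3. close the feedback loop around D4, D5: (2*s + 4)/(4*s^2 + 13*s + 7)
4. cascade (D1+(D2*D3)), [D4/(1-D4*D5)]: (2*s^3 - 14*s^2 - 48*s - 24)/(8*s^5 + 30*s^4 + 19*s^3 - 23*s^2 - 27*s - 7)
That last expression is T(s); at s = 0 only the constant terms survive, so T(0) = -24/(-7) = 24/7.

Answer: 24/7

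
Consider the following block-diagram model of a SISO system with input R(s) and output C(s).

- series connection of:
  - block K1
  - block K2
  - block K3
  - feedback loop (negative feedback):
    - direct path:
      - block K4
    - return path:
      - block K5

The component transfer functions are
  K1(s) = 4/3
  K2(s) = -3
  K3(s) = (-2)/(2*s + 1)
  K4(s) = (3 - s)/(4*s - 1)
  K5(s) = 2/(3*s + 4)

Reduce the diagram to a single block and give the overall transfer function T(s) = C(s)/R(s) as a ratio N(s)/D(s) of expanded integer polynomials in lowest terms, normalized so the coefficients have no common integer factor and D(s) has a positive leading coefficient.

[1] close the feedback loop around K4, K5: (-3*s^2 + 5*s + 12)/(12*s^2 + 11*s + 2)
[2] cascade K1, K2, K3, [K4/(1+K4*K5)], which is the overall transfer function T(s) = C(s)/R(s) in lowest terms

Hence the answer: (-24*s^2 + 40*s + 96)/(24*s^3 + 34*s^2 + 15*s + 2)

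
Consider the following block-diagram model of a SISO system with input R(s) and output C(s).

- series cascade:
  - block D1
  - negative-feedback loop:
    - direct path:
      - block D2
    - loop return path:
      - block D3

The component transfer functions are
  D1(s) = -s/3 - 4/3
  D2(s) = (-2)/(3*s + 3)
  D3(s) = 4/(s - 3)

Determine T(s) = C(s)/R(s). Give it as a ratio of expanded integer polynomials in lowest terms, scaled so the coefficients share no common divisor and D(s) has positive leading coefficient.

(1) apply the feedback formula to D2, D3 gives (6 - 2*s)/(3*s^2 - 6*s - 17)
(2) cascade D1, [D2/(1+D2*D3)], giving the overall T(s)

Answer: (2*s^2 + 2*s - 24)/(9*s^2 - 18*s - 51)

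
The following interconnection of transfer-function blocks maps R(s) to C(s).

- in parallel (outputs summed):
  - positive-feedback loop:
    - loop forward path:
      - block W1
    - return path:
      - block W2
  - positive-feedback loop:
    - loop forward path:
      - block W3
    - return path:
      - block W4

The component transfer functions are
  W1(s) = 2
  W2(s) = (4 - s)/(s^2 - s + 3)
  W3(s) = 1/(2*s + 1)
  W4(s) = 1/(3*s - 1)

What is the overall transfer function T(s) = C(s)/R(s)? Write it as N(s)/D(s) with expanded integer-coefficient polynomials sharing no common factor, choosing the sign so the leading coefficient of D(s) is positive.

[1] collapse the loop (W1 forward, W2 return), giving (2*s^2 - 2*s + 6)/(s^2 + s - 5)
[2] reduce the feedback loop with forward W3 and return W4, giving (3*s - 1)/(6*s^2 + s - 2)
[3] add [W1/(1-W1*W2)], [W3/(1-W3*W4)] (parallel): this yields T(s), and no further normalization is needed

Hence the answer: (12*s^4 - 7*s^3 + 32*s^2 - 6*s - 7)/(6*s^4 + 7*s^3 - 31*s^2 - 7*s + 10)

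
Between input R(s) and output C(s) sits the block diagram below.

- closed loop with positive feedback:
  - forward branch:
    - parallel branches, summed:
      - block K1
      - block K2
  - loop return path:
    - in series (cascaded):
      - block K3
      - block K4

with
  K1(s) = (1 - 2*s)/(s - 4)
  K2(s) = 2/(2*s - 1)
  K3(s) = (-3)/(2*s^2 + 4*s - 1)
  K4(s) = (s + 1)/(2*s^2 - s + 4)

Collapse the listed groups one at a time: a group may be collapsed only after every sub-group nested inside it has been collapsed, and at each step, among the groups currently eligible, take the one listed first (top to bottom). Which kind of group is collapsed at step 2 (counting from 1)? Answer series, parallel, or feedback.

Step 1: sum the parallel branches K1, K2
Step 2: multiply K3, K4 (series)
Step 3: feedback reduction of (K1+K2), (K3*K4)
At step 2 the group reduced is series.

Answer: series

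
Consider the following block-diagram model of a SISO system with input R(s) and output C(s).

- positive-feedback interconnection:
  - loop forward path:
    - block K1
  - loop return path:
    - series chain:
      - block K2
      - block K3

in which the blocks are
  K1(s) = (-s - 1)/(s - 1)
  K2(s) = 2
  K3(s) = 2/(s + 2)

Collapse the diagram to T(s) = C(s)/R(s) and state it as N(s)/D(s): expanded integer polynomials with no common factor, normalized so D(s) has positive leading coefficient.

Answer: (-s^2 - 3*s - 2)/(s^2 + 5*s + 2)

Working:
Step 1 - multiply K2, K3 (series) gives 4/(s + 2)
Step 2 - feedback reduction of K1, (K2*K3), which is the overall transfer function T(s) = C(s)/R(s) in lowest terms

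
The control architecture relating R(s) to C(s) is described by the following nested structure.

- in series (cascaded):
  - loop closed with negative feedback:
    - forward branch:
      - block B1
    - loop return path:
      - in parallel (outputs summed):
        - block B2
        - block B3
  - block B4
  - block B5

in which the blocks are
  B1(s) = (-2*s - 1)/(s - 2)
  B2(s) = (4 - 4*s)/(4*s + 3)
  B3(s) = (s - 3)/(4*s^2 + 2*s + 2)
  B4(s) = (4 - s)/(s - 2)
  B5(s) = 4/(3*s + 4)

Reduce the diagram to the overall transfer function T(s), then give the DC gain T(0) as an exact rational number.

Step 1 - add B2, B3 (parallel); result (-16*s^3 + 12*s^2 - 9*s - 1)/(16*s^3 + 20*s^2 + 14*s + 6)
Step 2 - close the feedback loop around B1, (B2+B3); result (-32*s^4 - 56*s^3 - 48*s^2 - 26*s - 6)/(48*s^4 - 20*s^3 - 20*s^2 - 11*s - 11)
Step 3 - multiply [B1/(1+B1*(B2+B3))], B4, B5 (series); result (128*s^5 - 288*s^4 - 704*s^3 - 664*s^2 - 392*s - 96)/(144*s^6 - 156*s^5 - 404*s^4 + 167*s^3 + 149*s^2 + 110*s + 88)
Evaluating the step-3 result (the overall T(s)) at s = 0 gives T(0) = -96/88 = -12/11.

Answer: -12/11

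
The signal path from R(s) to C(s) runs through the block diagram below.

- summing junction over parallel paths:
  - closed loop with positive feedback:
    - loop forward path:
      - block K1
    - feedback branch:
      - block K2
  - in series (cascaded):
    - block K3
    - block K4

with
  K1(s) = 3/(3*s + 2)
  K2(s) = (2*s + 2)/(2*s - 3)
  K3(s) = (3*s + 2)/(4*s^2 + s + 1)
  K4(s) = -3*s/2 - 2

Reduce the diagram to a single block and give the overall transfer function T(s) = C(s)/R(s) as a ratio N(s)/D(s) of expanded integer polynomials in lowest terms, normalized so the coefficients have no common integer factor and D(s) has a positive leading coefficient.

Step 1: close the feedback loop around K1, K2: (6*s - 9)/(6*s^2 - 11*s - 12)
Step 2: reduce the series chain K3, K4: (-9*s^2 - 18*s - 8)/(8*s^2 + 2*s + 2)
Step 3: parallel reduction of [K1/(1-K1*K2)], (K3*K4): this yields T(s), and no further normalization is needed

Therefore the answer is (-54*s^4 + 39*s^3 + 198*s^2 + 298*s + 78)/(48*s^4 - 76*s^3 - 106*s^2 - 46*s - 24).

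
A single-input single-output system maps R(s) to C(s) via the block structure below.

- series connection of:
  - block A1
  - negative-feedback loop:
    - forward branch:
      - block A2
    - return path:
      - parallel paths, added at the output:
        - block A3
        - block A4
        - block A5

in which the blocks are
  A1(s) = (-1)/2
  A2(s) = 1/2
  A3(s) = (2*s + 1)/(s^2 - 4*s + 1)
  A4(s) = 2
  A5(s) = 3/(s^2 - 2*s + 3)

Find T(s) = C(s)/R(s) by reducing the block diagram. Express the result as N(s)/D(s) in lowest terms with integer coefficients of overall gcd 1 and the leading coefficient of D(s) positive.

Reducing step by step:

1. add A3, A4, A5 (parallel) -> (2*s^4 - 10*s^3 + 24*s^2 - 36*s + 12)/(s^4 - 6*s^3 + 12*s^2 - 14*s + 3)
2. apply the feedback formula to A2, (A3+A4+A5) -> (s^4 - 6*s^3 + 12*s^2 - 14*s + 3)/(4*s^4 - 22*s^3 + 48*s^2 - 64*s + 18)
3. multiply A1, [A2/(1+A2*(A3+A4+A5))] (series), giving the overall T(s)

Answer: (-s^4 + 6*s^3 - 12*s^2 + 14*s - 3)/(8*s^4 - 44*s^3 + 96*s^2 - 128*s + 36)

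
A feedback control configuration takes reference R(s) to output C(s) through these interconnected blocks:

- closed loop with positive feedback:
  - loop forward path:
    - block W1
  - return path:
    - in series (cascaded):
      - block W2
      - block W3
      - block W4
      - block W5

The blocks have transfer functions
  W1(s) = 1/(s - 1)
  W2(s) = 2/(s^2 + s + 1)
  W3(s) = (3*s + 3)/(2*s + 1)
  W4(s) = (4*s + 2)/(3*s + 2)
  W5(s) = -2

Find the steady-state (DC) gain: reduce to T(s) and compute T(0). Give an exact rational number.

(1) reduce the series chain W2, W3, W4, W5 gives (-24*s - 24)/(3*s^3 + 5*s^2 + 5*s + 2)
(2) apply the feedback formula to W1, (W2*W3*W4*W5) gives (3*s^3 + 5*s^2 + 5*s + 2)/(3*s^4 + 2*s^3 + 21*s + 22)
Evaluating the step-2 result (the overall T(s)) at s = 0 gives T(0) = 2/22 = 1/11.

Therefore the answer is 1/11.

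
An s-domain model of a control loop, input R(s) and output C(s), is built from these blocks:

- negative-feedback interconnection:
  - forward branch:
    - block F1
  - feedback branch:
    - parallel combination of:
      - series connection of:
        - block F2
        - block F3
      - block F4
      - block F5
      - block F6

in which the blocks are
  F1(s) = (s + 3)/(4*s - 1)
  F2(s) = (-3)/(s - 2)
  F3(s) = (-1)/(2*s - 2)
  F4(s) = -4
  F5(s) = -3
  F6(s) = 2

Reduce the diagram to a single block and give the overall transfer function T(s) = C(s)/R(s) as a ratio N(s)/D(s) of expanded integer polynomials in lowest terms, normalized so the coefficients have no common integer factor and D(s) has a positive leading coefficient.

Answer: (-2*s^3 + 14*s - 12)/(2*s^3 + 26*s^2 - 95*s + 55)

Working:
Step 1: reduce the series chain F2, F3 = 3/(2*s^2 - 6*s + 4)
Step 2: reduce the parallel group (F2*F3), F4, F5, F6 = (-10*s^2 + 30*s - 17)/(2*s^2 - 6*s + 4)
Step 3: close the feedback loop around F1, ((F2*F3)+F4+F5+F6): this yields T(s), and no further normalization is needed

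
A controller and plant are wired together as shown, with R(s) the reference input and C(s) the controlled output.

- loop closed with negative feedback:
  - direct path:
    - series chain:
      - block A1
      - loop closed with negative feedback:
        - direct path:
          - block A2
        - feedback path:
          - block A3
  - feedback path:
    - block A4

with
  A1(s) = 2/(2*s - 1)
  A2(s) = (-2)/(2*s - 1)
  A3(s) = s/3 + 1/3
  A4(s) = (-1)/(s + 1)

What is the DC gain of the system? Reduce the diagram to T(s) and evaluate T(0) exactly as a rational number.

First reduce the diagram to T(s).

Step 1 - close the feedback loop around A2, A3 -> (-6)/(4*s - 5)
Step 2 - combine A1, [A2/(1+A2*A3)] in series -> (-12)/(8*s^2 - 14*s + 5)
Step 3 - reduce the feedback loop with forward (A1*[A2/(1+A2*A3)]) and return A4 -> (-12*s - 12)/(8*s^3 - 6*s^2 - 9*s + 17)
That last expression is T(s); at s = 0 only the constant terms survive, so T(0) = -12/17.

Answer: -12/17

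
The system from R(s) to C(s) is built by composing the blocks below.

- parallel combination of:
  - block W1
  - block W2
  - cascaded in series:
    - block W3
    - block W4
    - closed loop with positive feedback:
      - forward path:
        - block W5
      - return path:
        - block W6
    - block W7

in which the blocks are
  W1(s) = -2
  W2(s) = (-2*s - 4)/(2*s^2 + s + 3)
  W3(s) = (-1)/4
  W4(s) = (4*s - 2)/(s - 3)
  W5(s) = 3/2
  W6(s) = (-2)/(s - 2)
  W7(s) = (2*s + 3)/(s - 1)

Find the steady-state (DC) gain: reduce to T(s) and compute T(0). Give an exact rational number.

[1] apply the feedback formula to W5, W6, giving (3*s - 6)/(2*s + 2)
[2] cascade W3, W4, [W5/(1-W5*W6)], W7, giving (-12*s^3 + 12*s^2 + 33*s - 18)/(4*s^3 - 12*s^2 - 4*s + 12)
[3] reduce the parallel group W1, W2, (W3*W4*[W5/(1-W5*W6)]*W7), giving (-40*s^5 + 44*s^4 + 66*s^3 + 121*s^2 + 73*s - 174)/(8*s^5 - 20*s^4 - 8*s^3 - 16*s^2 + 36)
The step-3 result is T(s). Setting s = 0: T(0) = -174/36 = -29/6.

Hence the answer: -29/6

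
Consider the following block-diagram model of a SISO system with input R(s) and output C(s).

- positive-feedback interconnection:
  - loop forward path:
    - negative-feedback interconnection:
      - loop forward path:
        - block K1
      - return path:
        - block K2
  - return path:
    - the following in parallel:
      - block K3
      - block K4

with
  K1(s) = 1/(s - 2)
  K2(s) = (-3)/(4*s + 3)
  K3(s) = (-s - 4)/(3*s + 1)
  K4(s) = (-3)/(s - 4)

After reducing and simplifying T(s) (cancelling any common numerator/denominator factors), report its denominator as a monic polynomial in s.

[1] collapse the loop (K1 forward, K2 return) = (4*s + 3)/(4*s^2 - 5*s - 9)
[2] sum the parallel branches K3, K4 = (-s^2 - 9*s + 13)/(3*s^2 - 11*s - 4)
[3] apply the feedback formula to [K1/(1+K1*K2)], (K3+K4) = (12*s^3 - 35*s^2 - 49*s - 12)/(12*s^4 - 55*s^3 + 51*s^2 + 94*s - 3)
The result of step 3 is T(s) in lowest terms. Its denominator has leading coefficient 12; dividing the denominator through by 12 makes it monic.

Therefore the answer is s^4 - 55*s^3/12 + 17*s^2/4 + 47*s/6 - 1/4.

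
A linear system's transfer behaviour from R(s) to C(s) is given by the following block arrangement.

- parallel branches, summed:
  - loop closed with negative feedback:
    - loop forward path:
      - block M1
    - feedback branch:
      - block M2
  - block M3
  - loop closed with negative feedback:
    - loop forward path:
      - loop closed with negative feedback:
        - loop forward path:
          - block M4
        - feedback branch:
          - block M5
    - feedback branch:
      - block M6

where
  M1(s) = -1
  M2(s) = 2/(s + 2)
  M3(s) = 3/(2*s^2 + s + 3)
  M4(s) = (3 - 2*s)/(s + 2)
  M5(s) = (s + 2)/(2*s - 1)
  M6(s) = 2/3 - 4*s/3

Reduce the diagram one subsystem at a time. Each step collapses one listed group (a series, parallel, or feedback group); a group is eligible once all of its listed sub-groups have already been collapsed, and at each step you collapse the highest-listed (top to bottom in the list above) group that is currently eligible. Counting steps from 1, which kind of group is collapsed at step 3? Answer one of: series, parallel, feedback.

Step 1: apply the feedback formula to M1, M2
Step 2: collapse the loop (M4 forward, M5 return)
Step 3: feedback reduction of [M4/(1+M4*M5)], M6
Step 4: combine [M1/(1+M1*M2)], M3, [[M4/(1+M4*M5)]/(1+[M4/(1+M4*M5)]*M6)] in parallel
Step 3 collapses a feedback group.

Answer: feedback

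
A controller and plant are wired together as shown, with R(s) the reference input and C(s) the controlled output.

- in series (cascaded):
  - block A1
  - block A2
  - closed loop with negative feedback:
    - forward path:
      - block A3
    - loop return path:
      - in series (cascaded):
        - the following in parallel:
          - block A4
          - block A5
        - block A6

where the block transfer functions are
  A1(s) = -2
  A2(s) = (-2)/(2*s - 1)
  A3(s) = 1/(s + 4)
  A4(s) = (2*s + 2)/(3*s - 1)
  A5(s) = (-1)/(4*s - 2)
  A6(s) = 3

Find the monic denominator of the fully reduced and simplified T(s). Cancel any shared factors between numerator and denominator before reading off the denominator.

The answer is s^3 + 31*s^2/6 - 35*s/12 - 1/12.

Reasoning:
Step 1. sum the parallel branches A4, A5 gives (8*s^2 + s - 3)/(12*s^2 - 10*s + 2)
Step 2. multiply (A4+A5), A6 (series) gives (24*s^2 + 3*s - 9)/(12*s^2 - 10*s + 2)
Step 3. reduce the feedback loop with forward A3 and return ((A4+A5)*A6) gives (12*s^2 - 10*s + 2)/(12*s^3 + 62*s^2 - 35*s - 1)
Step 4. reduce the series chain A1, A2, [A3/(1+A3*((A4+A5)*A6))] gives (24*s - 8)/(12*s^3 + 62*s^2 - 35*s - 1)
Step 4 gives the fully reduced T(s), with no common factor left to cancel. The denominator's leading coefficient is 12, so divide each of its coefficients by 12 to get the monic form.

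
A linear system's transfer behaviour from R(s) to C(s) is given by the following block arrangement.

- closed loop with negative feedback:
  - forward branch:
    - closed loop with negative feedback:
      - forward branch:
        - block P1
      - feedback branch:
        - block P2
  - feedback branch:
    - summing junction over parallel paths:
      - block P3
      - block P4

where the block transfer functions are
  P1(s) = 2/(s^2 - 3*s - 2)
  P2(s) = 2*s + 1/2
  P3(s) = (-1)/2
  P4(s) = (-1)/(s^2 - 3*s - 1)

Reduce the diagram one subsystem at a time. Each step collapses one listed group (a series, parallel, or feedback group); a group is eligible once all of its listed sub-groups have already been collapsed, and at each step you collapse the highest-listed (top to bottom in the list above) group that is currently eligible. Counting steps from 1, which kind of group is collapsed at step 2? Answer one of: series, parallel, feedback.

Step 1: collapse the loop (P1 forward, P2 return)
Step 2: combine P3, P4 in parallel
Step 3: close the feedback loop around [P1/(1+P1*P2)], (P3+P4)
The group at step 2 is a parallel group.

Therefore the answer is parallel.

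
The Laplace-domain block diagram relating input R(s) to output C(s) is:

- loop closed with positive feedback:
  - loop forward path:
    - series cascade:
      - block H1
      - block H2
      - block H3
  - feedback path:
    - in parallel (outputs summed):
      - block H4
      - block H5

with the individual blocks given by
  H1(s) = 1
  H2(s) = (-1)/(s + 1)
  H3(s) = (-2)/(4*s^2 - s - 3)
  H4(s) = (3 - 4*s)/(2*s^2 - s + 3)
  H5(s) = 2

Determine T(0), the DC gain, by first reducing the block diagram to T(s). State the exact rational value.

The answer is -2/9.

Reasoning:
1. multiply H1, H2, H3 (series) -> 2/(4*s^3 + 3*s^2 - 4*s - 3)
2. parallel reduction of H4, H5 -> (4*s^2 - 6*s + 9)/(2*s^2 - s + 3)
3. apply the feedback formula to (H1*H2*H3), (H4+H5) -> (4*s^2 - 2*s + 6)/(8*s^5 + 2*s^4 + s^3 - s^2 + 3*s - 27)
Step 3 gives the overall T(s). Then T(0) = 6/(-27) = -2/9.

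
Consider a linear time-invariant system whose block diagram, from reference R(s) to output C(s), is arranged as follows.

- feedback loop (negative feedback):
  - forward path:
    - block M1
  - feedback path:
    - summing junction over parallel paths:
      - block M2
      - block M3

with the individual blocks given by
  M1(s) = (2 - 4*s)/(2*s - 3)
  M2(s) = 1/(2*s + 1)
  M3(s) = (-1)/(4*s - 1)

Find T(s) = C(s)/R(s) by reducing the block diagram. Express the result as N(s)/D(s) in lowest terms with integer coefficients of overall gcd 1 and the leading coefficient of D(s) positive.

Answer: (-32*s^3 + 8*s^2 + 8*s - 2)/(16*s^3 - 28*s^2 + 4*s - 1)

Working:
[1] add M2, M3 (parallel) -> (2*s - 2)/(8*s^2 + 2*s - 1)
[2] feedback reduction of M1, (M2+M3): this yields T(s), and no further normalization is needed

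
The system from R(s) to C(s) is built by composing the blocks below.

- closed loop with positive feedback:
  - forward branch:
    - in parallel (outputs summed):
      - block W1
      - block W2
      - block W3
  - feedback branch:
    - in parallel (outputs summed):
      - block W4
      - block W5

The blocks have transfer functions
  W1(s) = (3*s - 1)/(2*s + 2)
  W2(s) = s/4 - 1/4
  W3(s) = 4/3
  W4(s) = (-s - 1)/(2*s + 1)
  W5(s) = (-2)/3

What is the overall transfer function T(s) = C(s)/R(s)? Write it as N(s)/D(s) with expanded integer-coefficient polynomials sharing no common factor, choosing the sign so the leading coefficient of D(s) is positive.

1. combine W1, W2, W3 in parallel; result (3*s^2 + 34*s + 7)/(12*s + 12)
2. sum the parallel branches W4, W5; result (-7*s - 5)/(6*s + 3)
3. reduce the feedback loop with forward (W1+W2+W3) and return (W4+W5) - this is the overall T(s), already in the required normalized form

Therefore the answer is (18*s^3 + 213*s^2 + 144*s + 21)/(21*s^3 + 325*s^2 + 327*s + 71).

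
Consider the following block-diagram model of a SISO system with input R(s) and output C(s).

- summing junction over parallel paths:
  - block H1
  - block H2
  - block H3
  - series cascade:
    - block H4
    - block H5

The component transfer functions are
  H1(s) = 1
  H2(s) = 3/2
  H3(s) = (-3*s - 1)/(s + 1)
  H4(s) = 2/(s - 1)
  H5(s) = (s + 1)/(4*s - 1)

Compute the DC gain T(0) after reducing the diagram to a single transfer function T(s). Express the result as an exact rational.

Step 1: series reduction of H4, H5 -> (2*s + 2)/(4*s^2 - 5*s + 1)
Step 2: combine H1, H2, H3, (H4*H5) in parallel -> (-4*s^3 + 21*s^2 - 8*s + 7)/(8*s^3 - 2*s^2 - 8*s + 2)
That last expression is T(s); at s = 0 only the constant terms survive, so T(0) = 7/2.

Final answer: 7/2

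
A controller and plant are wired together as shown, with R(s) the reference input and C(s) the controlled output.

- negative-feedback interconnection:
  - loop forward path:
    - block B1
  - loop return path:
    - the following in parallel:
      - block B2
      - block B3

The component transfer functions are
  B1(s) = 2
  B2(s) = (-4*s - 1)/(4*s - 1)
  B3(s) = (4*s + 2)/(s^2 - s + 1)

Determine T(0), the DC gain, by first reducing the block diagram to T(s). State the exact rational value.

[1] sum the parallel branches B2, B3 -> (-4*s^3 + 19*s^2 + s - 3)/(4*s^3 - 5*s^2 + 5*s - 1)
[2] apply the feedback formula to B1, (B2+B3) -> (-8*s^3 + 10*s^2 - 10*s + 2)/(4*s^3 - 33*s^2 - 7*s + 7)
Step 2 gives the overall T(s). Then T(0) = 2/7.

Answer: 2/7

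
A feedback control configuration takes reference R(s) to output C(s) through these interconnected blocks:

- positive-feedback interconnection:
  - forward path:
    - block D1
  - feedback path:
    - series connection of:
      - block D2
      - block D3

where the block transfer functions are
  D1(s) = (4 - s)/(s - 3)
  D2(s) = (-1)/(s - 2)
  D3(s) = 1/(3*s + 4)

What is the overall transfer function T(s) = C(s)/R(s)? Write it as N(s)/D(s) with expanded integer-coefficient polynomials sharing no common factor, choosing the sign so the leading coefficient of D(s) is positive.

Answer: (-3*s^3 + 14*s^2 - 32)/(3*s^3 - 11*s^2 - 3*s + 28)

Working:
1. multiply D2, D3 (series); result (-1)/(3*s^2 - 2*s - 8)
2. apply the feedback formula to D1, (D2*D3): this yields T(s), and no further normalization is needed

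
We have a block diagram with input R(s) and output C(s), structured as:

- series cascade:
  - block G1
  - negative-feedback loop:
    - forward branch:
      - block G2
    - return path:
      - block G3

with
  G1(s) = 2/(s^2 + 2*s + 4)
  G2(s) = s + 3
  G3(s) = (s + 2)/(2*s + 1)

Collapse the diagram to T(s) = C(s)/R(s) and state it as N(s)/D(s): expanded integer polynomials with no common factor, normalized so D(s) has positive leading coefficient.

Step 1: close the feedback loop around G2, G3: (2*s^2 + 7*s + 3)/(s^2 + 7*s + 7)
Step 2: reduce the series chain G1, [G2/(1+G2*G3)] - this is the overall T(s), already in the required normalized form

Therefore the answer is (4*s^2 + 14*s + 6)/(s^4 + 9*s^3 + 25*s^2 + 42*s + 28).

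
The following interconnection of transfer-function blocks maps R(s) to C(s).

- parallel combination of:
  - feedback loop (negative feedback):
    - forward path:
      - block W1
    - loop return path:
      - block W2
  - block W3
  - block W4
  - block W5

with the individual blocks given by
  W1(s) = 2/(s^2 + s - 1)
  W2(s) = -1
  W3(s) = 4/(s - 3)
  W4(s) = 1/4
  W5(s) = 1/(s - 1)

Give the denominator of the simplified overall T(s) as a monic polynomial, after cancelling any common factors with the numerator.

The answer is s^4 - 3*s^3 - 4*s^2 + 15*s - 9.

Reasoning:
Step 1: apply the feedback formula to W1, W2 -> 2/(s^2 + s - 3)
Step 2: parallel reduction of [W1/(1+W1*W2)], W3, W4, W5 -> (s^4 + 17*s^3 - 4*s^2 - 105*s + 99)/(4*s^4 - 12*s^3 - 16*s^2 + 60*s - 36)
Step 2 gives the fully reduced T(s), with no common factor left to cancel. The denominator's leading coefficient is 4, so divide each of its coefficients by 4 to get the monic form.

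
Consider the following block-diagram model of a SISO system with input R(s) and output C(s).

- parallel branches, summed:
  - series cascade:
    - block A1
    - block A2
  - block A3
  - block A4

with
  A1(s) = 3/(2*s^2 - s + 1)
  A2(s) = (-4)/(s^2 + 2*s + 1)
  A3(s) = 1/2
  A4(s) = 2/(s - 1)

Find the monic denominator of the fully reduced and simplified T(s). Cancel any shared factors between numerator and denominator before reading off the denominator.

Reducing step by step:

[1] series reduction of A1, A2: (-12)/(2*s^4 + 3*s^3 + s^2 + s + 1)
[2] combine (A1*A2), A3, A4 in parallel: (2*s^5 + 9*s^4 + 10*s^3 + 4*s^2 - 20*s + 27)/(4*s^5 + 2*s^4 - 4*s^3 - 2)
Step 2 gives the fully reduced T(s), with no common factor left to cancel. The denominator's leading coefficient is 4, so divide each of its coefficients by 4 to get the monic form.

Answer: s^5 + s^4/2 - s^3 - 1/2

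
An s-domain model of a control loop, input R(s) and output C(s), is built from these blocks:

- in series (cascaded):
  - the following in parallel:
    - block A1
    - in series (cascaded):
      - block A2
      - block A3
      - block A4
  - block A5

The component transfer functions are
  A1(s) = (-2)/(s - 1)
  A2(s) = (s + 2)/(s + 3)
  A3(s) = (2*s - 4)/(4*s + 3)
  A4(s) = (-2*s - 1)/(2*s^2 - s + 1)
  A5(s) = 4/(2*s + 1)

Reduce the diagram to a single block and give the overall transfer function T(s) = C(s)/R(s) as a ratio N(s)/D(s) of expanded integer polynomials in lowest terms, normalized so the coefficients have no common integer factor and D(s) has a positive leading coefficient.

First reduce the diagram to T(s).

Step 1 - series reduction of A2, A3, A4; result (-4*s^3 - 2*s^2 + 16*s + 8)/(8*s^4 + 26*s^3 + 7*s^2 + 6*s + 9)
Step 2 - sum the parallel branches A1, (A2*A3*A4); result (-20*s^4 - 50*s^3 + 4*s^2 - 20*s - 26)/(8*s^5 + 18*s^4 - 19*s^3 - s^2 + 3*s - 9)
Step 3 - combine (A1+(A2*A3*A4)), A5 in series: this yields T(s), and no further normalization is needed

Answer: (-80*s^4 - 200*s^3 + 16*s^2 - 80*s - 104)/(16*s^6 + 44*s^5 - 20*s^4 - 21*s^3 + 5*s^2 - 15*s - 9)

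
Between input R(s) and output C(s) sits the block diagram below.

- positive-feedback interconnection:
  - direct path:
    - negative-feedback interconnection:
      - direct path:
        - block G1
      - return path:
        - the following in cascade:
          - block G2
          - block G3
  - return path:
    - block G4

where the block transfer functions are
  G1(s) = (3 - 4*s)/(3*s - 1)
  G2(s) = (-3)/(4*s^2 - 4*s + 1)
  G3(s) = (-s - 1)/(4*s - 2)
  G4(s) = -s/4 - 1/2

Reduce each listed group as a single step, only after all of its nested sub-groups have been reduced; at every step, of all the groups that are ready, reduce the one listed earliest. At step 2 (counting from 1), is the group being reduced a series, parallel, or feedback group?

[1] series reduction of G2, G3
[2] collapse the loop (G1 forward, (G2*G3) return)
[3] close the feedback loop around [G1/(1+G1*(G2*G3))], G4
Step 2: feedback.

Final answer: feedback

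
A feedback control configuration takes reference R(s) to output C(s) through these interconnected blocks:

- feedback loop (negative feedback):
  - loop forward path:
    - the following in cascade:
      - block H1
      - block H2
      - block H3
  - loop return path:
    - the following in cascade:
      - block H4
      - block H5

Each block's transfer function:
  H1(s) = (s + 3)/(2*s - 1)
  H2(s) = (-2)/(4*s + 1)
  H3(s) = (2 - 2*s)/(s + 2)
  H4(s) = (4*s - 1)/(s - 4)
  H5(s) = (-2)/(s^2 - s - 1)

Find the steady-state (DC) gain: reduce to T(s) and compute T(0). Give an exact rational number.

Reducing step by step:

[1] reduce the series chain H1, H2, H3 gives (4*s^2 + 8*s - 12)/(8*s^3 + 14*s^2 - 5*s - 2)
[2] cascade H4, H5 gives (2 - 8*s)/(s^3 - 5*s^2 + 3*s + 4)
[3] feedback reduction of (H1*H2*H3), (H4*H5) gives (4*s^5 - 12*s^4 - 40*s^3 + 100*s^2 - 4*s - 48)/(8*s^6 - 26*s^5 - 51*s^4 + 65*s^3 - 5*s^2 + 86*s - 32)
Step 3 gives the overall T(s). Then T(0) = -48/(-32) = 3/2.

Answer: 3/2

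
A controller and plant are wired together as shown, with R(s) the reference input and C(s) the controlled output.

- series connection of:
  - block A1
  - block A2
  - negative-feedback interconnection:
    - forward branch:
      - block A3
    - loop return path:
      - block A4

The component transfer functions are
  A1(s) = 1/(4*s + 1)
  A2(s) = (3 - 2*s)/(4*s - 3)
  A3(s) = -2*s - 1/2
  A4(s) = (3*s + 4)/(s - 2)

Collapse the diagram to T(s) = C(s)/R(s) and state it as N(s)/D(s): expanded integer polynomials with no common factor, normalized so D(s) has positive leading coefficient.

[1] close the feedback loop around A3, A4 = (4*s^2 - 7*s - 2)/(12*s^2 + 17*s + 8)
[2] cascade A1, A2, [A3/(1+A3*A4)]; the result is T(s) itself (integer coefficients, no common factor, positive leading denominator coefficient)

Therefore the answer is (-2*s^2 + 7*s - 6)/(48*s^3 + 32*s^2 - 19*s - 24).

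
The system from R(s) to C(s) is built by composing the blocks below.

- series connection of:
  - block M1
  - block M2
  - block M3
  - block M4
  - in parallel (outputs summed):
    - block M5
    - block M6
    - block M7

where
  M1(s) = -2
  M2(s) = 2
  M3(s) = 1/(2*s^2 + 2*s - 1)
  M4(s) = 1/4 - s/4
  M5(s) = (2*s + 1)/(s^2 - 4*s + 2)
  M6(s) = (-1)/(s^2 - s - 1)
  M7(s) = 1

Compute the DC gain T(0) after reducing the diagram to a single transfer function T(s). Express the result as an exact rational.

First reduce the diagram to T(s).

(1) add M5, M6, M7 (parallel), giving (s^4 - 3*s^3 + 3*s^2 + 3*s - 5)/(s^4 - 5*s^3 + 5*s^2 + 2*s - 2)
(2) multiply M1, M2, M3, M4, (M5+M6+M7) (series), giving (s^5 - 4*s^4 + 6*s^3 - 8*s + 5)/(2*s^6 - 8*s^5 - s^4 + 19*s^3 - 5*s^2 - 6*s + 2)
That last expression is T(s); at s = 0 only the constant terms survive, so T(0) = 5/2.

Answer: 5/2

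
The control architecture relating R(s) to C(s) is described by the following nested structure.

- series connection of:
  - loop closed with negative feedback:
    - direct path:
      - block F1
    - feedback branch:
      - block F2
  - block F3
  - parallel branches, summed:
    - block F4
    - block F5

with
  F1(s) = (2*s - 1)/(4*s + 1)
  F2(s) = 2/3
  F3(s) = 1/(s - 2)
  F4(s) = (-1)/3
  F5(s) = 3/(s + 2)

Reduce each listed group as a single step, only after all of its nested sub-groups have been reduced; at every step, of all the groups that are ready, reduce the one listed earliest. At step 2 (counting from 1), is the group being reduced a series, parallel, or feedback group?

Step 1 - close the feedback loop around F1, F2
Step 2 - parallel reduction of F4, F5
Step 3 - multiply [F1/(1+F1*F2)], F3, (F4+F5) (series)
The group at step 2 is a parallel group.

Therefore the answer is parallel.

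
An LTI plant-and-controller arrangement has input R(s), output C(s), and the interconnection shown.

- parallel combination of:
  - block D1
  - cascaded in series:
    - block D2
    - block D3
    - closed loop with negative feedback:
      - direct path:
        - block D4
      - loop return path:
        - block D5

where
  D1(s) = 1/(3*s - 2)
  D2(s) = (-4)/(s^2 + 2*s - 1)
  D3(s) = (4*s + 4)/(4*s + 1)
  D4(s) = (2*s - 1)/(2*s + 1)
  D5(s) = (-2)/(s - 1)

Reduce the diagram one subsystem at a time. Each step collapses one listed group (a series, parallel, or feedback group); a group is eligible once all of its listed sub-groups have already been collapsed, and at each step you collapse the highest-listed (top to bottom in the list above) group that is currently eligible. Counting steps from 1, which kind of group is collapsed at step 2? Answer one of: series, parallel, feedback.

The answer is series.

Reasoning:
Step 1. close the feedback loop around D4, D5
Step 2. reduce the series chain D2, D3, [D4/(1+D4*D5)]
Step 3. reduce the parallel group D1, (D2*D3*[D4/(1+D4*D5)])
Step 2: series.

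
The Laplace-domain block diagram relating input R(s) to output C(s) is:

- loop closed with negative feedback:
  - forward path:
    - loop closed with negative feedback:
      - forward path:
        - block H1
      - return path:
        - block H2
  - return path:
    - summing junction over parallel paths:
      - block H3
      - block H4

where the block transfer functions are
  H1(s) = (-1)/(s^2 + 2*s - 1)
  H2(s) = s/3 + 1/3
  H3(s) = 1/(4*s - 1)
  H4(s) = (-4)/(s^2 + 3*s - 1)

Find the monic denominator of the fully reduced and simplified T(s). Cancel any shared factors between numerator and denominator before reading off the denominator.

The answer is s^5 + 53*s^4/12 + 3*s^3/2 - 79*s^2/12 + 6*s - 13/12.

Reasoning:
Step 1: close the feedback loop around H1, H2 = (-3)/(3*s^2 + 5*s - 4)
Step 2: parallel reduction of H3, H4 = (s^2 - 13*s + 3)/(4*s^3 + 11*s^2 - 7*s + 1)
Step 3: close the feedback loop around [H1/(1+H1*H2)], (H3+H4) = (-12*s^3 - 33*s^2 + 21*s - 3)/(12*s^5 + 53*s^4 + 18*s^3 - 79*s^2 + 72*s - 13)
The result of step 3 is T(s) in lowest terms. Its denominator has leading coefficient 12; dividing the denominator through by 12 makes it monic.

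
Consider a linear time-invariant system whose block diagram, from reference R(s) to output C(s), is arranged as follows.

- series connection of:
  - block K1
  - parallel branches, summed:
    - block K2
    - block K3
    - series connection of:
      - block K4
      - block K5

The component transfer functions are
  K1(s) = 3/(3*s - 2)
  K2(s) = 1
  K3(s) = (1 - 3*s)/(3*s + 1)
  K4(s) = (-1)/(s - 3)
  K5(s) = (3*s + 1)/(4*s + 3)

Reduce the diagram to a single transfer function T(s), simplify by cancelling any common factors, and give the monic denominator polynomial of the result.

First reduce the diagram to T(s).

[1] series reduction of K4, K5 gives (-3*s - 1)/(4*s^2 - 9*s - 9)
[2] reduce the parallel group K2, K3, (K4*K5) gives (-s^2 - 24*s - 19)/(12*s^3 - 23*s^2 - 36*s - 9)
[3] combine K1, (K2+K3+(K4*K5)) in series gives (-3*s^2 - 72*s - 57)/(36*s^4 - 93*s^3 - 62*s^2 + 45*s + 18)
Step 3 gives the fully reduced T(s), with no common factor left to cancel. The denominator's leading coefficient is 36, so divide each of its coefficients by 36 to get the monic form.

Answer: s^4 - 31*s^3/12 - 31*s^2/18 + 5*s/4 + 1/2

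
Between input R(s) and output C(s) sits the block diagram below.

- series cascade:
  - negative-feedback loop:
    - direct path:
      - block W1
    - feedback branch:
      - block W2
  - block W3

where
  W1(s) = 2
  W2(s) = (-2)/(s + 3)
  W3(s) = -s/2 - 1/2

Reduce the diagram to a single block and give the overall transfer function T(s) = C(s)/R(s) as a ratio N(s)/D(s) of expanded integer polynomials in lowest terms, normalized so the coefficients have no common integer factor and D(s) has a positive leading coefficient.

(1) feedback reduction of W1, W2 = (2*s + 6)/(s - 1)
(2) combine [W1/(1+W1*W2)], W3 in series - this is the overall T(s), already in the required normalized form

Therefore the answer is (-s^2 - 4*s - 3)/(s - 1).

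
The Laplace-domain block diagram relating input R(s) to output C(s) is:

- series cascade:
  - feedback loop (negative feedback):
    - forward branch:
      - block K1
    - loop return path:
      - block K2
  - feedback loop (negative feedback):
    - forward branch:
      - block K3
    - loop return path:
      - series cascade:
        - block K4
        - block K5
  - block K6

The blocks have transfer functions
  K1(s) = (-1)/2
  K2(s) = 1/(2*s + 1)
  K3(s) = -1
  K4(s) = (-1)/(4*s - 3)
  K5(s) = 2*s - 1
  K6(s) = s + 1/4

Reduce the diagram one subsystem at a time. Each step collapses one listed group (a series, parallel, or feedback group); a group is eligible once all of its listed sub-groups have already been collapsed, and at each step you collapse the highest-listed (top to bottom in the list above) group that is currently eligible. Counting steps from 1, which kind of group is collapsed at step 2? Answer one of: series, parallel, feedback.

1. apply the feedback formula to K1, K2
2. combine K4, K5 in series
3. close the feedback loop around K3, (K4*K5)
4. series reduction of [K1/(1+K1*K2)], [K3/(1+K3*(K4*K5))], K6
The group at step 2 is a series group.

Final answer: series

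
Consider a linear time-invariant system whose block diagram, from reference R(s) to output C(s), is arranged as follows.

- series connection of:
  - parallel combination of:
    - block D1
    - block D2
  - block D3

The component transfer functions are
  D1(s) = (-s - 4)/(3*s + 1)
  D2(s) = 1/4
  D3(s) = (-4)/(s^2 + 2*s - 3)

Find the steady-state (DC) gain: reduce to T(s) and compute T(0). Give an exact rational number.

Answer: -5

Working:
Step 1: combine D1, D2 in parallel, giving (-s - 15)/(12*s + 4)
Step 2: cascade (D1+D2), D3, giving (s + 15)/(3*s^3 + 7*s^2 - 7*s - 3)
Step 2 gives the overall T(s). Then T(0) = 15/(-3) = -5.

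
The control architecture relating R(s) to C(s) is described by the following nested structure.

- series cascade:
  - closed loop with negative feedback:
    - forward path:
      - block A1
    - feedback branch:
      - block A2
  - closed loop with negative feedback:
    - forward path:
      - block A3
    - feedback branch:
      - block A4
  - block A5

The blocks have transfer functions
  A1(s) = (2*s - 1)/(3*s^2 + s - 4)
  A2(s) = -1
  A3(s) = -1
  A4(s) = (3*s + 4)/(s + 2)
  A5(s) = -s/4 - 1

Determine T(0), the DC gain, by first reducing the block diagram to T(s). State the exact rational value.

[1] apply the feedback formula to A1, A2, giving (2*s - 1)/(3*s^2 - s - 3)
[2] reduce the feedback loop with forward A3 and return A4, giving (s + 2)/(2*s + 2)
[3] combine [A1/(1+A1*A2)], [A3/(1+A3*A4)], A5 in series, giving (-2*s^3 - 11*s^2 - 10*s + 8)/(24*s^3 + 16*s^2 - 32*s - 24)
The step-3 result is T(s). Setting s = 0: T(0) = 8/(-24) = -1/3.

Therefore the answer is -1/3.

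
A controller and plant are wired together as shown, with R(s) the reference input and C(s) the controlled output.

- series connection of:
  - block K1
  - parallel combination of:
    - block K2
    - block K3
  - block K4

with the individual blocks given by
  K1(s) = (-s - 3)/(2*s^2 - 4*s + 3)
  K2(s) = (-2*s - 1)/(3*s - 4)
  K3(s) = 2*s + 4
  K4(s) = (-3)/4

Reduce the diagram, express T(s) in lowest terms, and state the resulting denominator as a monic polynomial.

Step 1: add K2, K3 (parallel) gives (6*s^2 + 2*s - 17)/(3*s - 4)
Step 2: combine K1, (K2+K3), K4 in series gives (18*s^3 + 60*s^2 - 33*s - 153)/(24*s^3 - 80*s^2 + 100*s - 48)
The result of step 2 is T(s) in lowest terms. Its denominator has leading coefficient 24; dividing the denominator through by 24 makes it monic.

Hence the answer: s^3 - 10*s^2/3 + 25*s/6 - 2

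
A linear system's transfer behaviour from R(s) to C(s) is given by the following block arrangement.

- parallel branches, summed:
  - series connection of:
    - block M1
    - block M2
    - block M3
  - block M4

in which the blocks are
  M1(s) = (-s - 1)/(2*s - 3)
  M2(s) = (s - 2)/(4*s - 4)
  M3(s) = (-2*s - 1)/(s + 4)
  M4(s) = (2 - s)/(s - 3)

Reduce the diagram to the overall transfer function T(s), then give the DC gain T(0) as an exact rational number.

Answer: -17/24

Working:
Step 1: cascade M1, M2, M3, giving (2*s^3 - s^2 - 5*s - 2)/(8*s^3 + 12*s^2 - 68*s + 48)
Step 2: sum the parallel branches (M1*M2*M3), M4, giving (-6*s^4 - 3*s^3 + 90*s^2 - 171*s + 102)/(8*s^4 - 12*s^3 - 104*s^2 + 252*s - 144)
Evaluating the step-2 result (the overall T(s)) at s = 0 gives T(0) = 102/(-144) = -17/24.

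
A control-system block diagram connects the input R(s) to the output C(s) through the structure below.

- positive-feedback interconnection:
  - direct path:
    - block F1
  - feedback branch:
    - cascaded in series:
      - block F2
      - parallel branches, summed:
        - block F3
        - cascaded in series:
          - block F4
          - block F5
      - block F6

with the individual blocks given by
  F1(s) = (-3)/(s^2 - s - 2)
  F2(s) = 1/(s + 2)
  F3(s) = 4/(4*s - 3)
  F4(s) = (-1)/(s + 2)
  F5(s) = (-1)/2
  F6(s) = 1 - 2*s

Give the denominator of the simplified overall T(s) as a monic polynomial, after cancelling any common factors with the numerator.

Reducing step by step:

Step 1. series reduction of F4, F5 -> 1/(2*s + 4)
Step 2. reduce the parallel group F3, (F4*F5) -> (12*s + 13)/(8*s^2 + 10*s - 12)
Step 3. cascade F2, (F3+(F4*F5)), F6 -> (-24*s^2 - 14*s + 13)/(8*s^3 + 26*s^2 + 8*s - 24)
Step 4. reduce the feedback loop with forward F1 and return (F2*(F3+(F4*F5))*F6) -> (-24*s^3 - 78*s^2 - 24*s + 72)/(8*s^5 + 18*s^4 - 34*s^3 - 156*s^2 - 34*s + 87)
The result of step 4 is T(s) in lowest terms. Its denominator has leading coefficient 8; dividing the denominator through by 8 makes it monic.

Answer: s^5 + 9*s^4/4 - 17*s^3/4 - 39*s^2/2 - 17*s/4 + 87/8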